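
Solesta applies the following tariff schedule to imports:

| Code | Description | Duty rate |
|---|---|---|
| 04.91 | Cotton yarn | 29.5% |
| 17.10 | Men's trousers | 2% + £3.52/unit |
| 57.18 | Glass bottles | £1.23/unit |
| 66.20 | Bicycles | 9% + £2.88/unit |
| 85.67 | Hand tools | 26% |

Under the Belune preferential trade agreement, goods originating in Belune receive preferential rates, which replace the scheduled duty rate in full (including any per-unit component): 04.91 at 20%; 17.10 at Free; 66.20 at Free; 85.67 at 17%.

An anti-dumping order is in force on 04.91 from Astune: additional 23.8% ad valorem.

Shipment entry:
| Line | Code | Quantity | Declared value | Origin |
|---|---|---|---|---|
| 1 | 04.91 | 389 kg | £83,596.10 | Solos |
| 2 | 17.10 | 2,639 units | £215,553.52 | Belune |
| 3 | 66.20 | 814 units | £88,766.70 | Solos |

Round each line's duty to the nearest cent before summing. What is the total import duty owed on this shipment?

Line 1 (04.91, Solos, 389 kg, £83,596.10):
Base rate for 04.91 is 29.5%.
04.91 has an FTA preferential rate, but origin Solos is not Belune; base rate stands.
The additional-duty order on 04.91 targets Astune, not Solos; it does not apply.
Duty = £83,596.10 × 29.5% = £24,660.85.
Line 2 (17.10, Belune, 2,639 units, £215,553.52):
Base rate for 17.10 is 2% + £3.52/unit.
Origin Belune qualifies under the Solesta–Belune agreement and 17.10 is covered: preferential rate Free applies instead.
Duty = £215,553.52 × 0% = £0.00.
Line 3 (66.20, Solos, 814 units, £88,766.70):
Base rate for 66.20 is 9% + £2.88/unit.
66.20 has an FTA preferential rate, but origin Solos is not Belune; base rate stands.
Duty = £88,766.70 × 9% + 814 × £2.88 = £10,333.32.
Total = £24,660.85 + £0.00 + £10,333.32 = £34,994.17.

£34,994.17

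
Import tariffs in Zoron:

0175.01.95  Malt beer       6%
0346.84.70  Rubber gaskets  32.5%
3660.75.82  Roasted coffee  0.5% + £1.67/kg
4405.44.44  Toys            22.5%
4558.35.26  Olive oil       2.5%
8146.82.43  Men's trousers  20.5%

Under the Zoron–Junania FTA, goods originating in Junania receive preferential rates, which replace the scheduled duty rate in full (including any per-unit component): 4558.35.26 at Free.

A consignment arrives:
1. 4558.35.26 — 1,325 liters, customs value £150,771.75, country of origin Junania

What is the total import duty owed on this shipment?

£0.00

Line 1 (4558.35.26, Junania, 1,325 liters, £150,771.75):
Base rate for 4558.35.26 is 2.5%.
Origin Junania qualifies under the Zoron–Junania agreement and 4558.35.26 is covered: preferential rate Free applies instead.
Duty = £150,771.75 × 0% = £0.00.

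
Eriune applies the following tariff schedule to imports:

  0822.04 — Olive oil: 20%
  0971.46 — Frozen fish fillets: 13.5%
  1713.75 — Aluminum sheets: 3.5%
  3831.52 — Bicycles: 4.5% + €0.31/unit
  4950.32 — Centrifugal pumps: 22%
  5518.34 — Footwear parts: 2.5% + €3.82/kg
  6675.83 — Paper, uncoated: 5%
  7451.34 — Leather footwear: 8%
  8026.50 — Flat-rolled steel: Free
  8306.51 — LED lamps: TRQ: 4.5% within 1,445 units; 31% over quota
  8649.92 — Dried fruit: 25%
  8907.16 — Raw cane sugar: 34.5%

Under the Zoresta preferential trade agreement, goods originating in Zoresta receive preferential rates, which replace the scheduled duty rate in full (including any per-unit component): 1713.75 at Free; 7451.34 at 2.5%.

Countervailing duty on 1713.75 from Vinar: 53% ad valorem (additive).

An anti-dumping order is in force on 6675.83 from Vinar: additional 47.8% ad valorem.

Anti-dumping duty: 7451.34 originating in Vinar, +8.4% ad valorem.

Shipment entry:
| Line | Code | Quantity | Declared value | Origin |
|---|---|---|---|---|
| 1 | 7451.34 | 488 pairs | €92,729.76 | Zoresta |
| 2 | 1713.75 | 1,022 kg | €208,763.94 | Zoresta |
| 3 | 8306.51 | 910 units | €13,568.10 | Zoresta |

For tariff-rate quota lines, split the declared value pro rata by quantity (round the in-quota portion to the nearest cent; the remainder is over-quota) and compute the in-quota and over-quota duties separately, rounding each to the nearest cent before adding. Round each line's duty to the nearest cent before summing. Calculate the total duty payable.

€2,928.80

Line 1 (7451.34, Zoresta, 488 pairs, €92,729.76):
Base rate for 7451.34 is 8%.
Origin Zoresta qualifies under the Eriune–Zoresta agreement and 7451.34 is covered: preferential rate 2.5% applies instead.
The additional-duty order on 7451.34 targets Vinar, not Zoresta; it does not apply.
Duty = €92,729.76 × 2.5% = €2,318.24.
Line 2 (1713.75, Zoresta, 1,022 kg, €208,763.94):
Base rate for 1713.75 is 3.5%.
Origin Zoresta qualifies under the Eriune–Zoresta agreement and 1713.75 is covered: preferential rate Free applies instead.
The additional-duty order on 1713.75 targets Vinar, not Zoresta; it does not apply.
Duty = €208,763.94 × 0% = €0.00.
Line 3 (8306.51, Zoresta, 910 units, €13,568.10):
Code 8306.51 is under a tariff-rate quota (threshold 1,445 units). Quantity 910 units is within the quota, so the in-quota rate 4.5% applies to the full value.
Duty = €13,568.10 × 4.5% = €610.56.
Total = €2,318.24 + €0.00 + €610.56 = €2,928.80.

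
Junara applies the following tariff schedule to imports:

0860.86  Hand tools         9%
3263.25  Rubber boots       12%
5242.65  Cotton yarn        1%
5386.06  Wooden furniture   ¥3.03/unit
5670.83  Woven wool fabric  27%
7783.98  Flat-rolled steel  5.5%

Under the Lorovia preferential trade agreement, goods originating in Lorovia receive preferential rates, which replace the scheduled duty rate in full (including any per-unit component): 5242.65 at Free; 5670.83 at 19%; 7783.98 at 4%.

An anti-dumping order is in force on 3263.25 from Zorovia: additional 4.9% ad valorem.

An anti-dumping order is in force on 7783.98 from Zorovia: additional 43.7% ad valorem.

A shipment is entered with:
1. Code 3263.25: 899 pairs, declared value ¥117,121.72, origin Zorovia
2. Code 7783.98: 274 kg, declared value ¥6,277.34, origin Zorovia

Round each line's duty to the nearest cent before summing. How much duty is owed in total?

Line 1 (3263.25, Zorovia, 899 pairs, ¥117,121.72):
Base rate for 3263.25 is 12%.
Additional duty on 3263.25 from Zorovia: +4.9%. Applied ad valorem rate: 12% + 4.9% = 16.9%.
Duty = ¥117,121.72 × 16.9% = ¥19,793.57.
Line 2 (7783.98, Zorovia, 274 kg, ¥6,277.34):
Base rate for 7783.98 is 5.5%.
7783.98 has an FTA preferential rate, but origin Zorovia is not Lorovia; base rate stands.
Additional duty on 7783.98 from Zorovia: +43.7%. Applied ad valorem rate: 5.5% + 43.7% = 49.2%.
Duty = ¥6,277.34 × 49.2% = ¥3,088.45.
Total = ¥19,793.57 + ¥3,088.45 = ¥22,882.02.

¥22,882.02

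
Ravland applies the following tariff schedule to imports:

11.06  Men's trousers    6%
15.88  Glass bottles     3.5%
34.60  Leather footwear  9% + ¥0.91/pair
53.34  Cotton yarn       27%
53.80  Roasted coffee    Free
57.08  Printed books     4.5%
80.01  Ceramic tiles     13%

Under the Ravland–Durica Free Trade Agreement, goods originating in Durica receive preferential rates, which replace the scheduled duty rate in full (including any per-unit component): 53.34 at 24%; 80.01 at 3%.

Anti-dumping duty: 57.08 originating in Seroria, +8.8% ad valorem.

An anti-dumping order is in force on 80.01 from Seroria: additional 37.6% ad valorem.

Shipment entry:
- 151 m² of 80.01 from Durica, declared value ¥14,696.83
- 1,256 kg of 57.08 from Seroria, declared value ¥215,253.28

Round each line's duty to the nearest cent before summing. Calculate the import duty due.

¥29,069.59

Line 1 (80.01, Durica, 151 m², ¥14,696.83):
Base rate for 80.01 is 13%.
Origin Durica qualifies under the Ravland–Durica agreement and 80.01 is covered: preferential rate 3% applies instead.
The additional-duty order on 80.01 targets Seroria, not Durica; it does not apply.
Duty = ¥14,696.83 × 3% = ¥440.90.
Line 2 (57.08, Seroria, 1,256 kg, ¥215,253.28):
Base rate for 57.08 is 4.5%.
Additional duty on 57.08 from Seroria: +8.8%. Applied ad valorem rate: 4.5% + 8.8% = 13.3%.
Duty = ¥215,253.28 × 13.3% = ¥28,628.69.
Total = ¥440.90 + ¥28,628.69 = ¥29,069.59.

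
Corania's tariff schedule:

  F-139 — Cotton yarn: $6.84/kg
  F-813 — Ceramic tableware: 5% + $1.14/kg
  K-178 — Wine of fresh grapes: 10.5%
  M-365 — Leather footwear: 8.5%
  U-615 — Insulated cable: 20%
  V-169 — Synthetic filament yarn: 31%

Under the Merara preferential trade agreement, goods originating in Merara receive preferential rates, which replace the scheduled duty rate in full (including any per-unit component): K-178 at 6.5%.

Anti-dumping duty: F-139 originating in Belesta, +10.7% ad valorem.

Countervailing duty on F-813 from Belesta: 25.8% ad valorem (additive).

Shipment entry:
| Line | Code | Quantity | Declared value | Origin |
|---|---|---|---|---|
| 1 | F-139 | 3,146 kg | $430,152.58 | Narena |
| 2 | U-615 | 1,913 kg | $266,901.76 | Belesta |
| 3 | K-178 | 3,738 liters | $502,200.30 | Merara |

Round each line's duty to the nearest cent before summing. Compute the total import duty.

Line 1 (F-139, Narena, 3,146 kg, $430,152.58):
Base rate for F-139 is $6.84/kg.
The additional-duty order on F-139 targets Belesta, not Narena; it does not apply.
Duty = 3,146 × $6.84 = $21,518.64.
Line 2 (U-615, Belesta, 1,913 kg, $266,901.76):
Base rate for U-615 is 20%.
Duty = $266,901.76 × 20% = $53,380.35.
Line 3 (K-178, Merara, 3,738 liters, $502,200.30):
Base rate for K-178 is 10.5%.
Origin Merara qualifies under the Corania–Merara agreement and K-178 is covered: preferential rate 6.5% applies instead.
Duty = $502,200.30 × 6.5% = $32,643.02.
Total = $21,518.64 + $53,380.35 + $32,643.02 = $107,542.01.

$107,542.01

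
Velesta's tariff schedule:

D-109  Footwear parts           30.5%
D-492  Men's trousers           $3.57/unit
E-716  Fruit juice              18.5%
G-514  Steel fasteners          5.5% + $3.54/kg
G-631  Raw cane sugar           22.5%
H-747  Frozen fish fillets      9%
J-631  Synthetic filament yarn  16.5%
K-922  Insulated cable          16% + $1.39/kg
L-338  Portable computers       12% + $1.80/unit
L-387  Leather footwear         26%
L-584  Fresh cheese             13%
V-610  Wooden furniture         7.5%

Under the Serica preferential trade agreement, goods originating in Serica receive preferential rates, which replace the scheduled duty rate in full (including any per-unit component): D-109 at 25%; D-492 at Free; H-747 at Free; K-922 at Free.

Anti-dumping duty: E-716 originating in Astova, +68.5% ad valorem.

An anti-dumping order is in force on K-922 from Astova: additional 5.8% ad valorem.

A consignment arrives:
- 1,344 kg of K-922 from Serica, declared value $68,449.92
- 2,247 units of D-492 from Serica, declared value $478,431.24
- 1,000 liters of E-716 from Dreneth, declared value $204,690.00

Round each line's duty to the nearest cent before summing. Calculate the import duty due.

$37,867.65

Line 1 (K-922, Serica, 1,344 kg, $68,449.92):
Base rate for K-922 is 16% + $1.39/kg.
Origin Serica qualifies under the Velesta–Serica agreement and K-922 is covered: preferential rate Free applies instead.
The additional-duty order on K-922 targets Astova, not Serica; it does not apply.
Duty = $68,449.92 × 0% = $0.00.
Line 2 (D-492, Serica, 2,247 units, $478,431.24):
Base rate for D-492 is $3.57/unit.
Origin Serica qualifies under the Velesta–Serica agreement and D-492 is covered: preferential rate Free applies instead.
Duty = $478,431.24 × 0% = $0.00.
Line 3 (E-716, Dreneth, 1,000 liters, $204,690.00):
Base rate for E-716 is 18.5%.
The additional-duty order on E-716 targets Astova, not Dreneth; it does not apply.
Duty = $204,690.00 × 18.5% = $37,867.65.
Total = $0.00 + $0.00 + $37,867.65 = $37,867.65.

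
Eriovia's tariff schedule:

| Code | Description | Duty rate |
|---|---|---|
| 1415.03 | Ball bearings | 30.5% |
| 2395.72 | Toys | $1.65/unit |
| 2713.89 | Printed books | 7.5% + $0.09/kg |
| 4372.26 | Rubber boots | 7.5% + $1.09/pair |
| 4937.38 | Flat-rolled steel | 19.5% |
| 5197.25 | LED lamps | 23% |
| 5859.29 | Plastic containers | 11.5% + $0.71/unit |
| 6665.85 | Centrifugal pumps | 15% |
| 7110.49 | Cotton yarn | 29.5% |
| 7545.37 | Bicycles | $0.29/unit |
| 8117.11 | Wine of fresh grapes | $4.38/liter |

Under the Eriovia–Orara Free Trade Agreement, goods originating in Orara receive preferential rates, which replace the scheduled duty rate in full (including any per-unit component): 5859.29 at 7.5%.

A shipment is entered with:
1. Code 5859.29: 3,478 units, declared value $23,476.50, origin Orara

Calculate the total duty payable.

$1,760.74

Line 1 (5859.29, Orara, 3,478 units, $23,476.50):
Base rate for 5859.29 is 11.5% + $0.71/unit.
Origin Orara qualifies under the Eriovia–Orara agreement and 5859.29 is covered: preferential rate 7.5% applies instead.
Duty = $23,476.50 × 7.5% = $1,760.74.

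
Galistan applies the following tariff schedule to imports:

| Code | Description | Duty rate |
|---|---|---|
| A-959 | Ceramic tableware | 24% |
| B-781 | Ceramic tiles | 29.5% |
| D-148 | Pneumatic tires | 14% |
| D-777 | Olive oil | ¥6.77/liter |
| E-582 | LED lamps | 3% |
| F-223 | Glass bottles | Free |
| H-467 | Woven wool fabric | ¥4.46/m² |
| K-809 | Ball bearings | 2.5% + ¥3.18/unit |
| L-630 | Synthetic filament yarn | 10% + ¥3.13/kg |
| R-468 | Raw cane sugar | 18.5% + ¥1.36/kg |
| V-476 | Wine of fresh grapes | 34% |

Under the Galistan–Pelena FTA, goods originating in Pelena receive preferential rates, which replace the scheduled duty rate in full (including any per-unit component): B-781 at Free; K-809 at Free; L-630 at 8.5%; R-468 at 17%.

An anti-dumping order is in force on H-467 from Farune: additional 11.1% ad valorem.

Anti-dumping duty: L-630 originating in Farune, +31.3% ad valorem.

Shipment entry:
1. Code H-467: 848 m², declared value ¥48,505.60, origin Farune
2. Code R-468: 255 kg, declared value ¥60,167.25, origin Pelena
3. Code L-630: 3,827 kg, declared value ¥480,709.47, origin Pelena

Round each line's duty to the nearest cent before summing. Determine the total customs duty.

Line 1 (H-467, Farune, 848 m², ¥48,505.60):
Base rate for H-467 is ¥4.46/m².
Additional duty on H-467 from Farune: +11.1% ad valorem. Applied ad valorem rate = 11.1%.
Duty = ¥48,505.60 × 11.1% + 848 × ¥4.46 = ¥9,166.20.
Line 2 (R-468, Pelena, 255 kg, ¥60,167.25):
Base rate for R-468 is 18.5% + ¥1.36/kg.
Origin Pelena qualifies under the Galistan–Pelena agreement and R-468 is covered: preferential rate 17% applies instead.
Duty = ¥60,167.25 × 17% = ¥10,228.43.
Line 3 (L-630, Pelena, 3,827 kg, ¥480,709.47):
Base rate for L-630 is 10% + ¥3.13/kg.
Origin Pelena qualifies under the Galistan–Pelena agreement and L-630 is covered: preferential rate 8.5% applies instead.
The additional-duty order on L-630 targets Farune, not Pelena; it does not apply.
Duty = ¥480,709.47 × 8.5% = ¥40,860.30.
Total = ¥9,166.20 + ¥10,228.43 + ¥40,860.30 = ¥60,254.93.

¥60,254.93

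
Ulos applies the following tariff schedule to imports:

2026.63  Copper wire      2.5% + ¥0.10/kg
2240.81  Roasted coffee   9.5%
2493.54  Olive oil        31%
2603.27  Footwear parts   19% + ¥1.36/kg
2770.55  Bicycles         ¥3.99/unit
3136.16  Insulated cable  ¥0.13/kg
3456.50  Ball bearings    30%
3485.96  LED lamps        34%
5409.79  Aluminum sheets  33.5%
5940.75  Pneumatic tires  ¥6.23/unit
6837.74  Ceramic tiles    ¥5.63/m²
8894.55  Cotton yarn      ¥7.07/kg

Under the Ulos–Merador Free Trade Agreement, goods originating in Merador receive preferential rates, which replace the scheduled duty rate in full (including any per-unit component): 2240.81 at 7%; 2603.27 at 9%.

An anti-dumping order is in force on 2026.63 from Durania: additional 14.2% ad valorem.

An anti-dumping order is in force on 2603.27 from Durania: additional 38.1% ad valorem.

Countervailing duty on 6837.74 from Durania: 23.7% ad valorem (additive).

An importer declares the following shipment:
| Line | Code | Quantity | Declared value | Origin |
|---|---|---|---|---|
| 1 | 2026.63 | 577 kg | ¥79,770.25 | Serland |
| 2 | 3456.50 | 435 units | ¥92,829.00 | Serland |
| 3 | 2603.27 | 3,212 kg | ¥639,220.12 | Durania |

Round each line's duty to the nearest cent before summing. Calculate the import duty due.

Line 1 (2026.63, Serland, 577 kg, ¥79,770.25):
Base rate for 2026.63 is 2.5% + ¥0.10/kg.
The additional-duty order on 2026.63 targets Durania, not Serland; it does not apply.
Duty = ¥79,770.25 × 2.5% + 577 × ¥0.10 = ¥2,051.96.
Line 2 (3456.50, Serland, 435 units, ¥92,829.00):
Base rate for 3456.50 is 30%.
Duty = ¥92,829.00 × 30% = ¥27,848.70.
Line 3 (2603.27, Durania, 3,212 kg, ¥639,220.12):
Base rate for 2603.27 is 19% + ¥1.36/kg.
2603.27 has an FTA preferential rate, but origin Durania is not Merador; base rate stands.
Additional duty on 2603.27 from Durania: +38.1%. Applied ad valorem rate: 19% + 38.1% = 57.1%.
Duty = ¥639,220.12 × 57.1% + 3,212 × ¥1.36 = ¥369,363.01.
Total = ¥2,051.96 + ¥27,848.70 + ¥369,363.01 = ¥399,263.67.

¥399,263.67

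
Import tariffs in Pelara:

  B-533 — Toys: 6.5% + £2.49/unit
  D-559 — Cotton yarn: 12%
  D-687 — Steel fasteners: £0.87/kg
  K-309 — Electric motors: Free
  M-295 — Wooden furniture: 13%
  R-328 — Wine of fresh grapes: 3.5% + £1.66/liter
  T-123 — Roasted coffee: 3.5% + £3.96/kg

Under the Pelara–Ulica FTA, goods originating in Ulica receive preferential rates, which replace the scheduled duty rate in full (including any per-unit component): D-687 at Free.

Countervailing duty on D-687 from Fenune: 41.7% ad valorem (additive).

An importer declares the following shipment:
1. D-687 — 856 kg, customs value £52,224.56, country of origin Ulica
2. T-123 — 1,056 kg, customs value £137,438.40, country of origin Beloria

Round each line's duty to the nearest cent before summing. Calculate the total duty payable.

Line 1 (D-687, Ulica, 856 kg, £52,224.56):
Base rate for D-687 is £0.87/kg.
Origin Ulica qualifies under the Pelara–Ulica agreement and D-687 is covered: preferential rate Free applies instead.
The additional-duty order on D-687 targets Fenune, not Ulica; it does not apply.
Duty = £52,224.56 × 0% = £0.00.
Line 2 (T-123, Beloria, 1,056 kg, £137,438.40):
Base rate for T-123 is 3.5% + £3.96/kg.
Duty = £137,438.40 × 3.5% + 1,056 × £3.96 = £8,992.10.
Total = £0.00 + £8,992.10 = £8,992.10.

£8,992.10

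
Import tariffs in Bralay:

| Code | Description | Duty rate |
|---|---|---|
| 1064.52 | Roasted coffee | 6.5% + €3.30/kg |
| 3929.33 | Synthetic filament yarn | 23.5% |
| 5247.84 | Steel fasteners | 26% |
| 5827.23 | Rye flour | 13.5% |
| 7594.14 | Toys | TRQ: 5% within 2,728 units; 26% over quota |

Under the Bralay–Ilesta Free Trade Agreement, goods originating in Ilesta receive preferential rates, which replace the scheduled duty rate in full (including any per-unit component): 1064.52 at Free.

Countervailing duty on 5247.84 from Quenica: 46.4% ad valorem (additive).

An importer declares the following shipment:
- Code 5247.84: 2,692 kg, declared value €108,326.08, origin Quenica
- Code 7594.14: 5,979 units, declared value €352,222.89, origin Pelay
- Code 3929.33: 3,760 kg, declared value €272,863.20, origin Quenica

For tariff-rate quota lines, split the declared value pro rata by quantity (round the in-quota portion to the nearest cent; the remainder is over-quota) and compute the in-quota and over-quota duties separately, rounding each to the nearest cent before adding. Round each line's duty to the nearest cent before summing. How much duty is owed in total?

Line 1 (5247.84, Quenica, 2,692 kg, €108,326.08):
Base rate for 5247.84 is 26%.
Additional duty on 5247.84 from Quenica: +46.4%. Applied ad valorem rate: 26% + 46.4% = 72.4%.
Duty = €108,326.08 × 72.4% = €78,428.08.
Line 2 (7594.14, Pelay, 5,979 units, €352,222.89):
Code 7594.14 is under a tariff-rate quota (threshold 2,728 units). In-quota: 2,728 units at 5%; over-quota: 3,251 units at 26%.
Pro-rata value split: in-quota = €352,222.89 × 2,728/5,979 = €160,706.48; over-quota = €352,222.89 − €160,706.48 = €191,516.41.
In-quota duty = €160,706.48 × 5% = €8,035.32. Over-quota duty = €191,516.41 × 26% = €49,794.27.
Line duty = €8,035.32 + €49,794.27 = €57,829.59.
Line 3 (3929.33, Quenica, 3,760 kg, €272,863.20):
Base rate for 3929.33 is 23.5%.
Duty = €272,863.20 × 23.5% = €64,122.85.
Total = €78,428.08 + €57,829.59 + €64,122.85 = €200,380.52.

€200,380.52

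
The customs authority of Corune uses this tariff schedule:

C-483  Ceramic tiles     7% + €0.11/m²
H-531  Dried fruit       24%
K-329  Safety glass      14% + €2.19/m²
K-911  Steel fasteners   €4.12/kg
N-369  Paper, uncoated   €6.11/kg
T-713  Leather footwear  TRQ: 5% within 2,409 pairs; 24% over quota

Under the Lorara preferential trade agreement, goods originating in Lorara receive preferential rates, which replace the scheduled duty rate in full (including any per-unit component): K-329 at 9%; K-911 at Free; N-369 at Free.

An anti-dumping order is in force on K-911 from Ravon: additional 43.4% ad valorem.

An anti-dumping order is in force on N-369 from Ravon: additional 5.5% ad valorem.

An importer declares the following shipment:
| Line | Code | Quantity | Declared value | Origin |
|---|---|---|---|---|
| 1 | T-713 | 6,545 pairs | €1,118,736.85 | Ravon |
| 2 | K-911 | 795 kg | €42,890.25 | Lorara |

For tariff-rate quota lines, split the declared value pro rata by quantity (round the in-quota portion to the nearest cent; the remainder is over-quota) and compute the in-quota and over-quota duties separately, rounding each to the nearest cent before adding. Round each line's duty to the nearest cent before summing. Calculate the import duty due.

Line 1 (T-713, Ravon, 6,545 pairs, €1,118,736.85):
Code T-713 is under a tariff-rate quota (threshold 2,409 pairs). In-quota: 2,409 pairs at 5%; over-quota: 4,136 pairs at 24%.
Pro-rata value split: in-quota = €1,118,736.85 × 2,409/6,545 = €411,770.37; over-quota = €1,118,736.85 − €411,770.37 = €706,966.48.
In-quota duty = €411,770.37 × 5% = €20,588.52. Over-quota duty = €706,966.48 × 24% = €169,671.96.
Line duty = €20,588.52 + €169,671.96 = €190,260.48.
Line 2 (K-911, Lorara, 795 kg, €42,890.25):
Base rate for K-911 is €4.12/kg.
Origin Lorara qualifies under the Corune–Lorara agreement and K-911 is covered: preferential rate Free applies instead.
The additional-duty order on K-911 targets Ravon, not Lorara; it does not apply.
Duty = €42,890.25 × 0% = €0.00.
Total = €190,260.48 + €0.00 = €190,260.48.

€190,260.48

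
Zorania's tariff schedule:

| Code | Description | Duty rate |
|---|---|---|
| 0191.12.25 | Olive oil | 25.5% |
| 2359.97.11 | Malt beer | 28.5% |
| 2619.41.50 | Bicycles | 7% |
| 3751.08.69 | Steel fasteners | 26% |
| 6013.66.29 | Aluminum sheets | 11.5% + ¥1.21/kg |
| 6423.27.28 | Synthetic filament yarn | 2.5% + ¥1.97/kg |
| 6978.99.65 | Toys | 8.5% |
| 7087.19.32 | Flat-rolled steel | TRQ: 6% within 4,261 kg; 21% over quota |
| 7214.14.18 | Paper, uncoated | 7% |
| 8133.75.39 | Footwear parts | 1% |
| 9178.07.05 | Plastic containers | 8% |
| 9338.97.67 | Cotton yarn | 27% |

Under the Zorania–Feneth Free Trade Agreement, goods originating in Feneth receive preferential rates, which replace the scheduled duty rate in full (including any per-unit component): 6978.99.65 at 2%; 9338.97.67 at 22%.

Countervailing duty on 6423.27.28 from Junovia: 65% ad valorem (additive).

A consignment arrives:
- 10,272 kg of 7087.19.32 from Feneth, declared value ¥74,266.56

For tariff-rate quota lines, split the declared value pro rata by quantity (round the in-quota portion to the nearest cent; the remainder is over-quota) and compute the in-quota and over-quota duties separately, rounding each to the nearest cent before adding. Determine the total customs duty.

¥10,974.92

Line 1 (7087.19.32, Feneth, 10,272 kg, ¥74,266.56):
Code 7087.19.32 is under a tariff-rate quota (threshold 4,261 kg). In-quota: 4,261 kg at 6%; over-quota: 6,011 kg at 21%.
Pro-rata value split: in-quota = ¥74,266.56 × 4,261/10,272 = ¥30,807.03; over-quota = ¥74,266.56 − ¥30,807.03 = ¥43,459.53.
In-quota duty = ¥30,807.03 × 6% = ¥1,848.42. Over-quota duty = ¥43,459.53 × 21% = ¥9,126.50.
Line duty = ¥1,848.42 + ¥9,126.50 = ¥10,974.92.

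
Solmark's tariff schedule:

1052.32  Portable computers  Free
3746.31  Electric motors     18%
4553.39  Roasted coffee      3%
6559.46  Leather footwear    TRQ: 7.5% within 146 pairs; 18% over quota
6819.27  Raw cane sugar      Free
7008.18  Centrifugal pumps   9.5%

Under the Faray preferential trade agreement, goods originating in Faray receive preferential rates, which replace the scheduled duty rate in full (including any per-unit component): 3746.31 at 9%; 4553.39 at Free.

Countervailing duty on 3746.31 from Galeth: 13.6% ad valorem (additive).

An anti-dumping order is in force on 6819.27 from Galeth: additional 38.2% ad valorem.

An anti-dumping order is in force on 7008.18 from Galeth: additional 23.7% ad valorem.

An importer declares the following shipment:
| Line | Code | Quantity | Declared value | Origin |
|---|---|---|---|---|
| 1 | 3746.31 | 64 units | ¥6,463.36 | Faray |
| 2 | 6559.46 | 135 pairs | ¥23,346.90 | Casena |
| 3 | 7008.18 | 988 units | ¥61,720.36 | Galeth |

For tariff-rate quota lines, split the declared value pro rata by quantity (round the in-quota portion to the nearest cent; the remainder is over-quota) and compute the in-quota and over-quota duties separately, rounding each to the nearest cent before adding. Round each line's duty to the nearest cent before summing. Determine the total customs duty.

¥22,823.88

Line 1 (3746.31, Faray, 64 units, ¥6,463.36):
Base rate for 3746.31 is 18%.
Origin Faray qualifies under the Solmark–Faray agreement and 3746.31 is covered: preferential rate 9% applies instead.
The additional-duty order on 3746.31 targets Galeth, not Faray; it does not apply.
Duty = ¥6,463.36 × 9% = ¥581.70.
Line 2 (6559.46, Casena, 135 pairs, ¥23,346.90):
Code 6559.46 is under a tariff-rate quota (threshold 146 pairs). Quantity 135 pairs is within the quota, so the in-quota rate 7.5% applies to the full value.
Duty = ¥23,346.90 × 7.5% = ¥1,751.02.
Line 3 (7008.18, Galeth, 988 units, ¥61,720.36):
Base rate for 7008.18 is 9.5%.
Additional duty on 7008.18 from Galeth: +23.7%. Applied ad valorem rate: 9.5% + 23.7% = 33.2%.
Duty = ¥61,720.36 × 33.2% = ¥20,491.16.
Total = ¥581.70 + ¥1,751.02 + ¥20,491.16 = ¥22,823.88.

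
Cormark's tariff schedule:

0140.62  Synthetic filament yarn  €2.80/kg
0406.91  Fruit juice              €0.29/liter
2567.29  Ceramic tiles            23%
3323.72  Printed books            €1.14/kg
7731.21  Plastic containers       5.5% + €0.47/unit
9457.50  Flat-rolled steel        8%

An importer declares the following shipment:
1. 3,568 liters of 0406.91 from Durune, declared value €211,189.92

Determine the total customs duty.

€1,034.72

Line 1 (0406.91, Durune, 3,568 liters, €211,189.92):
Base rate for 0406.91 is €0.29/liter.
Duty = 3,568 × €0.29 = €1,034.72.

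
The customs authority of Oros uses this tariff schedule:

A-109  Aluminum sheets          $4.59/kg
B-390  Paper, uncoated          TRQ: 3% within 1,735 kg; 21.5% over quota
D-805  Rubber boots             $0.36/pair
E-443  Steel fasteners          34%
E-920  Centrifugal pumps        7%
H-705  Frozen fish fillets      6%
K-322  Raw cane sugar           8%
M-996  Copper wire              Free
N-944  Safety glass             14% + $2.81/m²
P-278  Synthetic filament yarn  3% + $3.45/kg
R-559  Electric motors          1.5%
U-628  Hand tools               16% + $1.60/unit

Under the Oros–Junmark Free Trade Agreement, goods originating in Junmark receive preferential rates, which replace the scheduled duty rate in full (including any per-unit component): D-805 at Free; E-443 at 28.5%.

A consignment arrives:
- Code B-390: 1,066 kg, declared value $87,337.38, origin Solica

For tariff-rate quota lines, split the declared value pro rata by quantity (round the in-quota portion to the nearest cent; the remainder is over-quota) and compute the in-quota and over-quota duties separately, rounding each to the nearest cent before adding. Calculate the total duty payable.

$2,620.12

Line 1 (B-390, Solica, 1,066 kg, $87,337.38):
Code B-390 is under a tariff-rate quota (threshold 1,735 kg). Quantity 1,066 kg is within the quota, so the in-quota rate 3% applies to the full value.
Duty = $87,337.38 × 3% = $2,620.12.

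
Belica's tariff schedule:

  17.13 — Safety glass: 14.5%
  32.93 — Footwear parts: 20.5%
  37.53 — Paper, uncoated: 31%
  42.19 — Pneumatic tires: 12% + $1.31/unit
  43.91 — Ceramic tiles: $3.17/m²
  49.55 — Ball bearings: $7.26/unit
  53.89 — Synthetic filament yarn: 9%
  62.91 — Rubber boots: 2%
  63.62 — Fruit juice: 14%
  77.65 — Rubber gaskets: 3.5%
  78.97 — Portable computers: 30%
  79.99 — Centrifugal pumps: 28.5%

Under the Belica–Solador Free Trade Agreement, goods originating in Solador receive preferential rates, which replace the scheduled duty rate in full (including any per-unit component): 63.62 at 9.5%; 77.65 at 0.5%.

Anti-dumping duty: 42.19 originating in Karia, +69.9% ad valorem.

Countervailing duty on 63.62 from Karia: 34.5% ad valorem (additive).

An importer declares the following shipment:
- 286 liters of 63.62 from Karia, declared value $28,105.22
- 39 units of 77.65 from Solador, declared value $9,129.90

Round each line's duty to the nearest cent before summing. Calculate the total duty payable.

Line 1 (63.62, Karia, 286 liters, $28,105.22):
Base rate for 63.62 is 14%.
63.62 has an FTA preferential rate, but origin Karia is not Solador; base rate stands.
Additional duty on 63.62 from Karia: +34.5%. Applied ad valorem rate: 14% + 34.5% = 48.5%.
Duty = $28,105.22 × 48.5% = $13,631.03.
Line 2 (77.65, Solador, 39 units, $9,129.90):
Base rate for 77.65 is 3.5%.
Origin Solador qualifies under the Belica–Solador agreement and 77.65 is covered: preferential rate 0.5% applies instead.
Duty = $9,129.90 × 0.5% = $45.65.
Total = $13,631.03 + $45.65 = $13,676.68.

$13,676.68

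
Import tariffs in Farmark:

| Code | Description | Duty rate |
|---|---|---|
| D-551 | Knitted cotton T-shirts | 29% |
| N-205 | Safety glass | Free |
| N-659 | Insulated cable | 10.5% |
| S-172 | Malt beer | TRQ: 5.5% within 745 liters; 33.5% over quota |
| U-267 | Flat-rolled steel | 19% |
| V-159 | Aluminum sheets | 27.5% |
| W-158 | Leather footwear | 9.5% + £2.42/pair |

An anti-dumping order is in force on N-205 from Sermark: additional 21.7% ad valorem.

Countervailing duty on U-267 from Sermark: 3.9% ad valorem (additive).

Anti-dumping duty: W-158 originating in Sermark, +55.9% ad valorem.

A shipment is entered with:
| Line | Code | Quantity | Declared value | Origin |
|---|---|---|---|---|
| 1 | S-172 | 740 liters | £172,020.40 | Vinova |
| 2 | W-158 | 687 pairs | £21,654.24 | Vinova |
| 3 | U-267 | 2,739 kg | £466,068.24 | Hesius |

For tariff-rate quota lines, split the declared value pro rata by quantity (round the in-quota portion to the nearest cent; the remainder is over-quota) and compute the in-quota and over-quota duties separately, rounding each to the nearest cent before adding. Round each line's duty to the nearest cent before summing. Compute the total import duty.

£101,733.78

Line 1 (S-172, Vinova, 740 liters, £172,020.40):
Code S-172 is under a tariff-rate quota (threshold 745 liters). Quantity 740 liters is within the quota, so the in-quota rate 5.5% applies to the full value.
Duty = £172,020.40 × 5.5% = £9,461.12.
Line 2 (W-158, Vinova, 687 pairs, £21,654.24):
Base rate for W-158 is 9.5% + £2.42/pair.
The additional-duty order on W-158 targets Sermark, not Vinova; it does not apply.
Duty = £21,654.24 × 9.5% + 687 × £2.42 = £3,719.69.
Line 3 (U-267, Hesius, 2,739 kg, £466,068.24):
Base rate for U-267 is 19%.
The additional-duty order on U-267 targets Sermark, not Hesius; it does not apply.
Duty = £466,068.24 × 19% = £88,552.97.
Total = £9,461.12 + £3,719.69 + £88,552.97 = £101,733.78.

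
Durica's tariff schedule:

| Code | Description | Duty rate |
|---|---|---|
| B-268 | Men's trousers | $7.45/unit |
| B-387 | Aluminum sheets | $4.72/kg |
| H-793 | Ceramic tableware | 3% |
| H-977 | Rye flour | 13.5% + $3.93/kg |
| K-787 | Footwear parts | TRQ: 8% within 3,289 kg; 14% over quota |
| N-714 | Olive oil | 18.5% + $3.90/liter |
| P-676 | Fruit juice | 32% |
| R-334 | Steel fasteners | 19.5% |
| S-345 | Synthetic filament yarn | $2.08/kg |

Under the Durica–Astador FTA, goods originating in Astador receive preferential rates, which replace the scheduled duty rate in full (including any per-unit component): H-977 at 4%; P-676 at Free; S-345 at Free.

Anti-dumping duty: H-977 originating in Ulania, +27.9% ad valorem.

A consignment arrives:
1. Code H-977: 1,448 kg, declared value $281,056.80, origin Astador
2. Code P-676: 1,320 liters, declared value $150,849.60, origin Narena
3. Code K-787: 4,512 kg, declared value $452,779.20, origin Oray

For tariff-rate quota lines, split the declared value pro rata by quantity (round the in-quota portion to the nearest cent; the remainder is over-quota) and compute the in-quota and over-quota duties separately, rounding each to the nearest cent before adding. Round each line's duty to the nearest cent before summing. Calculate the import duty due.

Line 1 (H-977, Astador, 1,448 kg, $281,056.80):
Base rate for H-977 is 13.5% + $3.93/kg.
Origin Astador qualifies under the Durica–Astador agreement and H-977 is covered: preferential rate 4% applies instead.
The additional-duty order on H-977 targets Ulania, not Astador; it does not apply.
Duty = $281,056.80 × 4% = $11,242.27.
Line 2 (P-676, Narena, 1,320 liters, $150,849.60):
Base rate for P-676 is 32%.
P-676 has an FTA preferential rate, but origin Narena is not Astador; base rate stands.
Duty = $150,849.60 × 32% = $48,271.87.
Line 3 (K-787, Oray, 4,512 kg, $452,779.20):
Code K-787 is under a tariff-rate quota (threshold 3,289 kg). In-quota: 3,289 kg at 8%; over-quota: 1,223 kg at 14%.
Pro-rata value split: in-quota = $452,779.20 × 3,289/4,512 = $330,051.15; over-quota = $452,779.20 − $330,051.15 = $122,728.05.
In-quota duty = $330,051.15 × 8% = $26,404.09. Over-quota duty = $122,728.05 × 14% = $17,181.93.
Line duty = $26,404.09 + $17,181.93 = $43,586.02.
Total = $11,242.27 + $48,271.87 + $43,586.02 = $103,100.16.

$103,100.16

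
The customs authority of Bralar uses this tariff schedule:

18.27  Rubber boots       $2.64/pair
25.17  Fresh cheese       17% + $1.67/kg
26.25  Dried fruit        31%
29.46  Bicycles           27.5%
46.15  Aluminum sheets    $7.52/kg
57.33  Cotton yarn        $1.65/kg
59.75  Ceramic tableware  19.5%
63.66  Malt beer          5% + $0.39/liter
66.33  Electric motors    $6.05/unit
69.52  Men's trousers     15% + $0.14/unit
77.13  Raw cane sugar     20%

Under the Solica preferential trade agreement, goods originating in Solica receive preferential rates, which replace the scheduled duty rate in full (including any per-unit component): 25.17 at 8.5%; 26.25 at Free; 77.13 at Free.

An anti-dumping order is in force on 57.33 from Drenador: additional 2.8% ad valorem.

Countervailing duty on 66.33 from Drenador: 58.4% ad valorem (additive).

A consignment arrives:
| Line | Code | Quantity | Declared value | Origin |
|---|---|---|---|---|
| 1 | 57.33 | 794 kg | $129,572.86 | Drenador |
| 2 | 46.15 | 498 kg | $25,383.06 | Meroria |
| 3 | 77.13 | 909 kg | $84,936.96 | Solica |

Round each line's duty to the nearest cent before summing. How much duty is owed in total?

$8,683.10

Line 1 (57.33, Drenador, 794 kg, $129,572.86):
Base rate for 57.33 is $1.65/kg.
Additional duty on 57.33 from Drenador: +2.8% ad valorem. Applied ad valorem rate = 2.8%.
Duty = $129,572.86 × 2.8% + 794 × $1.65 = $4,938.14.
Line 2 (46.15, Meroria, 498 kg, $25,383.06):
Base rate for 46.15 is $7.52/kg.
Duty = 498 × $7.52 = $3,744.96.
Line 3 (77.13, Solica, 909 kg, $84,936.96):
Base rate for 77.13 is 20%.
Origin Solica qualifies under the Bralar–Solica agreement and 77.13 is covered: preferential rate Free applies instead.
Duty = $84,936.96 × 0% = $0.00.
Total = $4,938.14 + $3,744.96 + $0.00 = $8,683.10.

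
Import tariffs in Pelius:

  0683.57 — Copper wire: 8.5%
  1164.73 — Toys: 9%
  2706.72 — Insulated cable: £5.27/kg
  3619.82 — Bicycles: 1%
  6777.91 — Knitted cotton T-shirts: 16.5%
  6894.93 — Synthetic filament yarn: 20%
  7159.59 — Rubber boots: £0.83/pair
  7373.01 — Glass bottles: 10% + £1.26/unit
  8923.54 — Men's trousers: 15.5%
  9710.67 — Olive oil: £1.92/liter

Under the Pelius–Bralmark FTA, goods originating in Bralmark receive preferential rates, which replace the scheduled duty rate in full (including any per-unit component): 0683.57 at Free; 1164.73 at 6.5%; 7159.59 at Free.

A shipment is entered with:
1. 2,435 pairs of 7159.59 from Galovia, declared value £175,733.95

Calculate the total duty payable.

£2,021.05

Line 1 (7159.59, Galovia, 2,435 pairs, £175,733.95):
Base rate for 7159.59 is £0.83/pair.
7159.59 has an FTA preferential rate, but origin Galovia is not Bralmark; base rate stands.
Duty = 2,435 × £0.83 = £2,021.05.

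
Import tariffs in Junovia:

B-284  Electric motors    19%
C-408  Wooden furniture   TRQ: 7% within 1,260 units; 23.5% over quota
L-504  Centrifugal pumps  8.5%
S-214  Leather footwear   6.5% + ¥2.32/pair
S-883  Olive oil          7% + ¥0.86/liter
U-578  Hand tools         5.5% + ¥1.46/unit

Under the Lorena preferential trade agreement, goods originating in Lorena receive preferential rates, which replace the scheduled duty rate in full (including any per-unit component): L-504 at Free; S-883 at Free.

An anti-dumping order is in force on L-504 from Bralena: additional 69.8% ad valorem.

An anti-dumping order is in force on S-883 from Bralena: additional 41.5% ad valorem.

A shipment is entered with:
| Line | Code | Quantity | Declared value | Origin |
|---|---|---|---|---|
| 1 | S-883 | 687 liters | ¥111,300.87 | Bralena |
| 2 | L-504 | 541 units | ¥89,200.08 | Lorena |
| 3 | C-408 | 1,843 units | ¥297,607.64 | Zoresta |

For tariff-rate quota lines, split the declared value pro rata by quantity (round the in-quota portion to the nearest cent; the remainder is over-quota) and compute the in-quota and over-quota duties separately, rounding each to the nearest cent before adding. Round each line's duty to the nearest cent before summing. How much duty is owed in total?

¥90,937.85

Line 1 (S-883, Bralena, 687 liters, ¥111,300.87):
Base rate for S-883 is 7% + ¥0.86/liter.
S-883 has an FTA preferential rate, but origin Bralena is not Lorena; base rate stands.
Additional duty on S-883 from Bralena: +41.5%. Applied ad valorem rate: 7% + 41.5% = 48.5%.
Duty = ¥111,300.87 × 48.5% + 687 × ¥0.86 = ¥54,571.74.
Line 2 (L-504, Lorena, 541 units, ¥89,200.08):
Base rate for L-504 is 8.5%.
Origin Lorena qualifies under the Junovia–Lorena agreement and L-504 is covered: preferential rate Free applies instead.
The additional-duty order on L-504 targets Bralena, not Lorena; it does not apply.
Duty = ¥89,200.08 × 0% = ¥0.00.
Line 3 (C-408, Zoresta, 1,843 units, ¥297,607.64):
Code C-408 is under a tariff-rate quota (threshold 1,260 units). In-quota: 1,260 units at 7%; over-quota: 583 units at 23.5%.
Pro-rata value split: in-quota = ¥297,607.64 × 1,260/1,843 = ¥203,464.80; over-quota = ¥297,607.64 − ¥203,464.80 = ¥94,142.84.
In-quota duty = ¥203,464.80 × 7% = ¥14,242.54. Over-quota duty = ¥94,142.84 × 23.5% = ¥22,123.57.
Line duty = ¥14,242.54 + ¥22,123.57 = ¥36,366.11.
Total = ¥54,571.74 + ¥0.00 + ¥36,366.11 = ¥90,937.85.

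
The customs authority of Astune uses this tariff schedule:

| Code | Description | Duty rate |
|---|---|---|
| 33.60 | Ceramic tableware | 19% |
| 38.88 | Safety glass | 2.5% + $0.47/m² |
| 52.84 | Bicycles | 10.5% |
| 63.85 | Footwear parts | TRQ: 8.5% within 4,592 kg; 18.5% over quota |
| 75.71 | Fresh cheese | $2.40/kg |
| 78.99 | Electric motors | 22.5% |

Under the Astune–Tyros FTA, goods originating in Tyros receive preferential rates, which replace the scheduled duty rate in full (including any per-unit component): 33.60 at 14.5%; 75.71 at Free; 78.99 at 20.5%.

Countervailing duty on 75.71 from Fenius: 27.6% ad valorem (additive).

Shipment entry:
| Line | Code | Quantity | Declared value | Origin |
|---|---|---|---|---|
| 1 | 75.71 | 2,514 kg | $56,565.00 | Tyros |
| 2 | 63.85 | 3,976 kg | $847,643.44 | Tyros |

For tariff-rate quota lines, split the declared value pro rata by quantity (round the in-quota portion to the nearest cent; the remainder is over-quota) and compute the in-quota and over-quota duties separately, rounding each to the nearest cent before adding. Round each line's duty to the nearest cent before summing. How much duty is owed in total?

$72,049.69

Line 1 (75.71, Tyros, 2,514 kg, $56,565.00):
Base rate for 75.71 is $2.40/kg.
Origin Tyros qualifies under the Astune–Tyros agreement and 75.71 is covered: preferential rate Free applies instead.
The additional-duty order on 75.71 targets Fenius, not Tyros; it does not apply.
Duty = $56,565.00 × 0% = $0.00.
Line 2 (63.85, Tyros, 3,976 kg, $847,643.44):
Code 63.85 is under a tariff-rate quota (threshold 4,592 kg). Quantity 3,976 kg is within the quota, so the in-quota rate 8.5% applies to the full value.
Duty = $847,643.44 × 8.5% = $72,049.69.
Total = $0.00 + $72,049.69 = $72,049.69.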